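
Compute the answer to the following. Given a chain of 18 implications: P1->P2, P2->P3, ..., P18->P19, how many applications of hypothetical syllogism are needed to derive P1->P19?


With 18 implications in a chain connecting 19 propositions:
P1->P2, P2->P3, ..., P18->P19
Steps needed = (number of implications) - 1 = 18 - 1 = 17

17


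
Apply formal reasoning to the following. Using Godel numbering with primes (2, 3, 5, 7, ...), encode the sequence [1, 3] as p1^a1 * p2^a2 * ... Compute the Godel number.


Encode each element as an exponent of the corresponding prime:
  2^1 = 2
  3^3 = 27
Product = 2 * 27 = 54

54


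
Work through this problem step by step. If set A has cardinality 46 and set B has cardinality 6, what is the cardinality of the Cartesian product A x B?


The Cartesian product A x B contains all ordered pairs (a, b).
|A x B| = |A| * |B| = 46 * 6 = 276

276


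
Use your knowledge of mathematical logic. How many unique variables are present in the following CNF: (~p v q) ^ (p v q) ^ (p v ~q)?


Identify each variable that appears in the formula.
Variables found: p, q
Count = 2

2


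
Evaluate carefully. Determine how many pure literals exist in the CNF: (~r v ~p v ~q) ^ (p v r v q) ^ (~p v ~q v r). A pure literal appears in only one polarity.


Check each variable for pure literal status:
p: mixed (not pure)
q: mixed (not pure)
r: mixed (not pure)
Pure literal count = 0

0


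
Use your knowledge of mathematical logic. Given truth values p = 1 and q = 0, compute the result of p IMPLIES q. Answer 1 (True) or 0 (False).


p = 1, q = 0
Operation: p IMPLIES q
Evaluate: 1 IMPLIES 0 = 0

0


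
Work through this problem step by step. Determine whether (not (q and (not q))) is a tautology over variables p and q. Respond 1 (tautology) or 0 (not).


Check all 4 assignments:
p=0, q=0: 1
p=0, q=1: 1
p=1, q=0: 1
p=1, q=1: 1
Satisfying count = 4/4.
Tautology iff count = 4: yes.

1


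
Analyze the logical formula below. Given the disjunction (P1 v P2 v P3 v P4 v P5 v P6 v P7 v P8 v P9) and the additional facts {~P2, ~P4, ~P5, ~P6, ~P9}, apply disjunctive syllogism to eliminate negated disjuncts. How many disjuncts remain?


Original disjuncts (9): P1, P2, P3, P4, P5, P6, P7, P8, P9
Negated (eliminate): ~P2, ~P4, ~P5, ~P6, ~P9
Remaining disjuncts: P1, P3, P7, P8
Count = 9 - 5 = 4

4


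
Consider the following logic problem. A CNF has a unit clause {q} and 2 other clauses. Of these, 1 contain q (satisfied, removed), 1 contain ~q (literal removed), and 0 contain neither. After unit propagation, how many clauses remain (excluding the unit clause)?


Satisfied (removed): 1
Shortened (remain): 1
Unchanged (remain): 0
Remaining = 1 + 0 = 1

1


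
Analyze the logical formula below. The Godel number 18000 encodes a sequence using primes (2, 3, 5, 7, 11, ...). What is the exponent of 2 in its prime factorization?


Factorize 18000 by dividing by 2 repeatedly.
Division steps: 2 divides 18000 exactly 4 time(s).
Exponent of 2 = 4

4


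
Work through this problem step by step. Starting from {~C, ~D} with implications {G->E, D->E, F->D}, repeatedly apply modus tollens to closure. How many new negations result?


Initial negated facts: {~C, ~D}
Apply modus tollens to closure:
  ~D and F->D  =>  ~F
Final negated: {~C, ~D, ~F}
New negations: {~F}
Count = 1

1


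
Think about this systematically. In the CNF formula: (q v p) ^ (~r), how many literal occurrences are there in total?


Counting literals in each clause:
Clause 1: 2 literal(s)
Clause 2: 1 literal(s)
Total = 3

3


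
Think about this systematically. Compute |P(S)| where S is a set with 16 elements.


The power set of a set with n elements has 2^n elements.
|P(S)| = 2^16 = 65536

65536


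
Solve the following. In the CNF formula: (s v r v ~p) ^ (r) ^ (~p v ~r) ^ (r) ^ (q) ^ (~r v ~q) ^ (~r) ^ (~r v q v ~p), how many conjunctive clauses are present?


A CNF formula is a conjunction of clauses.
Clauses are separated by ^.
Counting the conjuncts: 8 clauses.

8


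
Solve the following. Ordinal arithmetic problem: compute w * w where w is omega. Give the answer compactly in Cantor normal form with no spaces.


Compute w * w.
Ordinal * is associative and left-distributive over +, but NOT commutative; for finite n>1, n*w = w but w*n stays w*n.
w * w = w^2 by definition.
Result = w^2

w^2


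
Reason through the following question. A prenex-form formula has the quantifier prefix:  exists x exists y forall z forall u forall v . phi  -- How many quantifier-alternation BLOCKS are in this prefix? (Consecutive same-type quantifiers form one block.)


Quantifier-type sequence: E E A A A  (A=forall, E=exists)
Group into maximal same-type runs:
  Ex2 | Ax3
Number of blocks = 2

2


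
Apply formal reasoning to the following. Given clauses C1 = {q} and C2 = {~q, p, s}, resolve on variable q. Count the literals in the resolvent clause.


Remove q from C1 and ~q from C2.
C1 remainder: {}
C2 remainder: {p, s}
Union (resolvent): {p, s}
Resolvent has 2 literal(s).

2


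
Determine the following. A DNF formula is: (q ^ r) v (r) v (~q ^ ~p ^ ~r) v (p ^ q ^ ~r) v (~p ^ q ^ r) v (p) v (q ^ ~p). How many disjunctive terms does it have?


A DNF formula is a disjunction of terms (conjunctions).
Terms are separated by v.
Counting the disjuncts: 7 terms.

7


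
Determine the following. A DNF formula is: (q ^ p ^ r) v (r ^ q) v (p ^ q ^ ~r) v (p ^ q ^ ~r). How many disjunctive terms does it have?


A DNF formula is a disjunction of terms (conjunctions).
Terms are separated by v.
Counting the disjuncts: 4 terms.

4


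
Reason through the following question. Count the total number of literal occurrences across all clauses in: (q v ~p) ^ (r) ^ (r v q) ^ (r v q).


Counting literals in each clause:
Clause 1: 2 literal(s)
Clause 2: 1 literal(s)
Clause 3: 2 literal(s)
Clause 4: 2 literal(s)
Total = 7

7


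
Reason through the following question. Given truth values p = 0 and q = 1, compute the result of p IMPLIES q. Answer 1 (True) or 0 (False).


p = 0, q = 1
Operation: p IMPLIES q
Evaluate: 0 IMPLIES 1 = 1

1


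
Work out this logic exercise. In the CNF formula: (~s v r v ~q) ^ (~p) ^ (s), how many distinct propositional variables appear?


Identify each variable that appears in the formula.
Variables found: p, q, r, s
Count = 4

4


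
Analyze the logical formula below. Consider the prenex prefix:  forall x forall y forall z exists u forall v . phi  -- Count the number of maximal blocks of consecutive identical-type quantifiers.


Quantifier-type sequence: A A A E A  (A=forall, E=exists)
Group into maximal same-type runs:
  Ax3 | Ex1 | Ax1
Number of blocks = 3

3


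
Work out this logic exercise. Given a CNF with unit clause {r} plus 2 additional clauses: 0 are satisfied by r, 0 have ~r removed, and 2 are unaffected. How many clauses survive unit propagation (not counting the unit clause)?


Satisfied (removed): 0
Shortened (remain): 0
Unchanged (remain): 2
Remaining = 0 + 2 = 2

2


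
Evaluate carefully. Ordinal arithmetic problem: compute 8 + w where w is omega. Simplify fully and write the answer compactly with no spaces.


Compute 8 + w.
Ordinal + is associative but NOT commutative; for finite n>0, n + w = w but w + n stays w+n.
Any finite left addend is absorbed by w on the right: 8 + w = w.
Result = w

w


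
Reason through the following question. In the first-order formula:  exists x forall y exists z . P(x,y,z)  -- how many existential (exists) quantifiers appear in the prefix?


Quantifier prefix: exists x forall y exists z
Mark each quantifier type:
  E U E
Universal count = 1, Existential count = 2
Asked for existential (exists) quantifiers: 2

2


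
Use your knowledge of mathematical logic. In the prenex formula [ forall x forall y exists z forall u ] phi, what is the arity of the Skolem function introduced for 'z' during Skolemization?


Quantifier prefix: forall x forall y exists z forall u
'z' is existentially quantified at position 3.
Universal variables preceding it: x, y
Skolem function arity = 2

2


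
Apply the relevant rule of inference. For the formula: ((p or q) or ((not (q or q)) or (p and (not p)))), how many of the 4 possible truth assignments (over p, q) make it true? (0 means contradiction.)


Check all 4 assignments:
p=0, q=0: 1
p=0, q=1: 1
p=1, q=0: 1
p=1, q=1: 1
Count of True = 4

4


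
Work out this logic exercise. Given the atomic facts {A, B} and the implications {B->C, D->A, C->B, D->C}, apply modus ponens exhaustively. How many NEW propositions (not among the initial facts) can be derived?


Initial facts: {A, B}
Apply modus ponens to closure:
  B and B->C  =>  C
Final known: {A, B, C}
New propositions: {C}
Count = 1

1


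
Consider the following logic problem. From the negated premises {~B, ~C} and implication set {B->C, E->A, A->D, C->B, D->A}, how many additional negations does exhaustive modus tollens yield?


Initial negated facts: {~B, ~C}
Apply modus tollens to closure:
  (no implication fires)
Final negated: {~B, ~C}
New negations: {(none)}
Count = 0

0


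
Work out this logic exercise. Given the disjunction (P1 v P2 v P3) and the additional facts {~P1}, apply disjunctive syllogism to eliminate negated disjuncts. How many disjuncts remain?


Original disjuncts (3): P1, P2, P3
Negated (eliminate): ~P1
Remaining disjuncts: P2, P3
Count = 3 - 1 = 2

2


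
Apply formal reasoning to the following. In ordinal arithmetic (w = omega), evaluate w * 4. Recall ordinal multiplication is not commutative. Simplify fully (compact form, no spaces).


Compute w * 4.
Ordinal * is associative and left-distributive over +, but NOT commutative; for finite n>1, n*w = w but w*n stays w*n.
w * 4 means 4 copies of w concatenated: w*4.
Result = w*4

w*4


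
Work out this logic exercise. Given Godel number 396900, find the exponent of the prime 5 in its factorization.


Factorize 396900 by dividing by 5 repeatedly.
Division steps: 5 divides 396900 exactly 2 time(s).
Exponent of 5 = 2

2


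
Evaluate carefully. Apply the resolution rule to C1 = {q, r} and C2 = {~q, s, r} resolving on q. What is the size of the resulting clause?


Remove q from C1 and ~q from C2.
C1 remainder: {r}
C2 remainder: {s, r}
Union (resolvent): {r, s}
Resolvent has 2 literal(s).

2


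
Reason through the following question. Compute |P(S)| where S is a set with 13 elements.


The power set of a set with n elements has 2^n elements.
|P(S)| = 2^13 = 8192

8192


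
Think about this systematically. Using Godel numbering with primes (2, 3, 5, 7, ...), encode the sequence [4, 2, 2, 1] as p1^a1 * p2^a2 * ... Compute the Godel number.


Encode each element as an exponent of the corresponding prime:
  2^4 = 16
  3^2 = 9
  5^2 = 25
  7^1 = 7
Product = 16 * 9 * 25 * 7 = 25200

25200


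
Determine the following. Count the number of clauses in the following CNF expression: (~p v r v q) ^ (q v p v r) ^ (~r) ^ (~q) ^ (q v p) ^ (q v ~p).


A CNF formula is a conjunction of clauses.
Clauses are separated by ^.
Counting the conjuncts: 6 clauses.

6


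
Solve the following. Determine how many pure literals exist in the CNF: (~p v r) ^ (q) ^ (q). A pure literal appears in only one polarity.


Check each variable for pure literal status:
p: pure negative
q: pure positive
r: pure positive
Pure literal count = 3

3


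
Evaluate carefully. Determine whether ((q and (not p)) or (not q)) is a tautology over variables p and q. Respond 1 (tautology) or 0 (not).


Check all 4 assignments:
p=0, q=0: 1
p=0, q=1: 1
p=1, q=0: 1
p=1, q=1: 0
Satisfying count = 3/4.
Tautology iff count = 4: no.

0


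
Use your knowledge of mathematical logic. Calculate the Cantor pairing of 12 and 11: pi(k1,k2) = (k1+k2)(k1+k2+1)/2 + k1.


k1 + k2 = 23
(k1+k2)(k1+k2+1)/2 = 23 * 24 / 2 = 276
pi = 276 + 12 = 288

288


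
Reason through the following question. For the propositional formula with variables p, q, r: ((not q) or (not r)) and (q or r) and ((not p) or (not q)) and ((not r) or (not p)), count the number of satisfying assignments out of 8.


Evaluate all 8 assignments for p, q, r:
p=0, q=0, r=0: 0
p=0, q=0, r=1: 1
p=0, q=1, r=0: 1
p=0, q=1, r=1: 0
p=1, q=0, r=0: 0
p=1, q=0, r=1: 0
p=1, q=1, r=0: 0
p=1, q=1, r=1: 0
Satisfying count = 2

2


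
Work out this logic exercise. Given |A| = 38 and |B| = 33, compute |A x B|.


The Cartesian product A x B contains all ordered pairs (a, b).
|A x B| = |A| * |B| = 38 * 33 = 1254

1254


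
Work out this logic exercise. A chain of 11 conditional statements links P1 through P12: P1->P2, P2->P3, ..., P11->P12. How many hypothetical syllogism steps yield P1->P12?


With 11 implications in a chain connecting 12 propositions:
P1->P2, P2->P3, ..., P11->P12
Steps needed = (number of implications) - 1 = 11 - 1 = 10

10


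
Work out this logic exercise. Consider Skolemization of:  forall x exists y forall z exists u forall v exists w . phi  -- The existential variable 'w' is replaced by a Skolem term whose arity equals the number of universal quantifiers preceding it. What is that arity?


Quantifier prefix: forall x exists y forall z exists u forall v exists w
'w' is existentially quantified at position 6.
Universal variables preceding it: x, z, v
Skolem function arity = 3

3


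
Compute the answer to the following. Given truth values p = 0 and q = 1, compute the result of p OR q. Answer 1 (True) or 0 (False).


p = 0, q = 1
Operation: p OR q
Evaluate: 0 OR 1 = 1

1


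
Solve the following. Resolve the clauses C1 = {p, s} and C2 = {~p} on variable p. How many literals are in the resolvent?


Remove p from C1 and ~p from C2.
C1 remainder: {s}
C2 remainder: {}
Union (resolvent): {s}
Resolvent has 1 literal(s).

1


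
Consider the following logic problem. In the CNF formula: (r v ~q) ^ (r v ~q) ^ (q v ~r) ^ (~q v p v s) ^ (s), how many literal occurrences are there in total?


Counting literals in each clause:
Clause 1: 2 literal(s)
Clause 2: 2 literal(s)
Clause 3: 2 literal(s)
Clause 4: 3 literal(s)
Clause 5: 1 literal(s)
Total = 10

10


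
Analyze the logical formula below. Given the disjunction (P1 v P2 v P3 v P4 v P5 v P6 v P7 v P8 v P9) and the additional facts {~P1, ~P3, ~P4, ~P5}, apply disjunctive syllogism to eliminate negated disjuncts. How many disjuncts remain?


Original disjuncts (9): P1, P2, P3, P4, P5, P6, P7, P8, P9
Negated (eliminate): ~P1, ~P3, ~P4, ~P5
Remaining disjuncts: P2, P6, P7, P8, P9
Count = 9 - 4 = 5

5


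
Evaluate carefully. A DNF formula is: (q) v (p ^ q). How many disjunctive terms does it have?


A DNF formula is a disjunction of terms (conjunctions).
Terms are separated by v.
Counting the disjuncts: 2 terms.

2


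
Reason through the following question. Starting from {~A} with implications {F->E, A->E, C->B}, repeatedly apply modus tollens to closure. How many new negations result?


Initial negated facts: {~A}
Apply modus tollens to closure:
  (no implication fires)
Final negated: {~A}
New negations: {(none)}
Count = 0

0


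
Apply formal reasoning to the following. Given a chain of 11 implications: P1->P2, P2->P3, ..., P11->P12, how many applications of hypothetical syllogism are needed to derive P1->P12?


With 11 implications in a chain connecting 12 propositions:
P1->P2, P2->P3, ..., P11->P12
Steps needed = (number of implications) - 1 = 11 - 1 = 10

10


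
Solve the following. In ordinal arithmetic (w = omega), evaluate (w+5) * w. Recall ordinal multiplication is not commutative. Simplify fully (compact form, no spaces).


Compute (w+5) * w.
Ordinal * is associative and left-distributive over +, but NOT commutative; for finite n>1, n*w = w but w*n stays w*n.
(w+5) * w = sup{(w+5)*k : k<w} = sup{w*k+5} = w^2 (the +5 tail is absorbed in the limit).
Result = w^2

w^2


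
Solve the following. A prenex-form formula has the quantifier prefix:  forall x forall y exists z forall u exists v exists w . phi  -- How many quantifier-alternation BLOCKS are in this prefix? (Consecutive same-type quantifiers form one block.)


Quantifier-type sequence: A A E A E E  (A=forall, E=exists)
Group into maximal same-type runs:
  Ax2 | Ex1 | Ax1 | Ex2
Number of blocks = 4

4


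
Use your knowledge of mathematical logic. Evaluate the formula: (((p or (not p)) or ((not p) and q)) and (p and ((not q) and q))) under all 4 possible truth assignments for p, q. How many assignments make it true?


Check all 4 assignments:
p=0, q=0: 0
p=0, q=1: 0
p=1, q=0: 0
p=1, q=1: 0
Count of True = 0

0


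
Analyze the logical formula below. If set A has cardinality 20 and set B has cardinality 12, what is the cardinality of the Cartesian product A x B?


The Cartesian product A x B contains all ordered pairs (a, b).
|A x B| = |A| * |B| = 20 * 12 = 240

240


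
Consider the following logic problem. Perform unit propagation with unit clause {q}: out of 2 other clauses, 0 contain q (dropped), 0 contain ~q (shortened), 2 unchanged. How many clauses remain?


Satisfied (removed): 0
Shortened (remain): 0
Unchanged (remain): 2
Remaining = 0 + 2 = 2

2


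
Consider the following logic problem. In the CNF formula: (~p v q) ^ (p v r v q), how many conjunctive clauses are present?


A CNF formula is a conjunction of clauses.
Clauses are separated by ^.
Counting the conjuncts: 2 clauses.

2


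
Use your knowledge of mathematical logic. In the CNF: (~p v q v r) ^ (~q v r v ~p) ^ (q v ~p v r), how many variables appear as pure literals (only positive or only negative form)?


Check each variable for pure literal status:
p: pure negative
q: mixed (not pure)
r: pure positive
Pure literal count = 2

2


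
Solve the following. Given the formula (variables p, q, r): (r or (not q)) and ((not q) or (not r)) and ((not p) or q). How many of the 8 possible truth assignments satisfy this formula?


Evaluate all 8 assignments for p, q, r:
p=0, q=0, r=0: 1
p=0, q=0, r=1: 1
p=0, q=1, r=0: 0
p=0, q=1, r=1: 0
p=1, q=0, r=0: 0
p=1, q=0, r=1: 0
p=1, q=1, r=0: 0
p=1, q=1, r=1: 0
Satisfying count = 2

2


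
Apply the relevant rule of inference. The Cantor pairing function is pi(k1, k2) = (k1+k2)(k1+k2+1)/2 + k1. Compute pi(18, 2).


k1 + k2 = 20
(k1+k2)(k1+k2+1)/2 = 20 * 21 / 2 = 210
pi = 210 + 18 = 228

228


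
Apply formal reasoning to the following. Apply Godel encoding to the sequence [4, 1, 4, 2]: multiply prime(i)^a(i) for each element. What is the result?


Encode each element as an exponent of the corresponding prime:
  2^4 = 16
  3^1 = 3
  5^4 = 625
  7^2 = 49
Product = 16 * 3 * 625 * 49 = 1470000

1470000


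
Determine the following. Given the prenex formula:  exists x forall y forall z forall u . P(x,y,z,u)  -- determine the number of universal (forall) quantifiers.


Quantifier prefix: exists x forall y forall z forall u
Mark each quantifier type:
  E U U U
Universal count = 3, Existential count = 1
Asked for universal (forall) quantifiers: 3

3


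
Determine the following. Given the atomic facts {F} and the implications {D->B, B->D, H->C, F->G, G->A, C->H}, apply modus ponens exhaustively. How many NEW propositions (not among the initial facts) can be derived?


Initial facts: {F}
Apply modus ponens to closure:
  F and F->G  =>  G
  G and G->A  =>  A
Final known: {A, F, G}
New propositions: {A, G}
Count = 2

2


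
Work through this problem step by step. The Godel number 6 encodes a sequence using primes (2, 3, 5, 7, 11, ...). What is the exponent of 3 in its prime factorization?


Factorize 6 by dividing by 3 repeatedly.
Division steps: 3 divides 6 exactly 1 time(s).
Exponent of 3 = 1

1


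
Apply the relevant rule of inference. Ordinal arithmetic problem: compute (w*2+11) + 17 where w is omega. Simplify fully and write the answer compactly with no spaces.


Compute (w*2+11) + 17.
Ordinal + is associative but NOT commutative; for finite n>0, n + w = w but w + n stays w+n.
By associativity: (w*2+11) + 17 = w*2 + (11+17) = w*2+28.
Result = w*2+28

w*2+28


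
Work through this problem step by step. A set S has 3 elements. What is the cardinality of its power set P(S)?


The power set of a set with n elements has 2^n elements.
|P(S)| = 2^3 = 8

8


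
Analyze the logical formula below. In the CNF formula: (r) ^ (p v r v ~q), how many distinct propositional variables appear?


Identify each variable that appears in the formula.
Variables found: p, q, r
Count = 3

3


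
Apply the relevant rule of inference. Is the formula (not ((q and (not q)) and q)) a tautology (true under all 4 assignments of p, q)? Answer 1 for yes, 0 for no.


Check all 4 assignments:
p=0, q=0: 1
p=0, q=1: 1
p=1, q=0: 1
p=1, q=1: 1
Satisfying count = 4/4.
Tautology iff count = 4: yes.

1


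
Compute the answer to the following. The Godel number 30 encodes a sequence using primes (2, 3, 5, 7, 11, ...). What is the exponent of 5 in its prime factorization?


Factorize 30 by dividing by 5 repeatedly.
Division steps: 5 divides 30 exactly 1 time(s).
Exponent of 5 = 1

1


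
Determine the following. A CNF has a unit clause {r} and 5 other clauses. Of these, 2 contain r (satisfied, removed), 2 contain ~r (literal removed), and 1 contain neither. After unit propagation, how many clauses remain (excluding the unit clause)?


Satisfied (removed): 2
Shortened (remain): 2
Unchanged (remain): 1
Remaining = 2 + 1 = 3

3


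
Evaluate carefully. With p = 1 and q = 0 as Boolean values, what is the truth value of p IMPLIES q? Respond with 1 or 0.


p = 1, q = 0
Operation: p IMPLIES q
Evaluate: 1 IMPLIES 0 = 0

0


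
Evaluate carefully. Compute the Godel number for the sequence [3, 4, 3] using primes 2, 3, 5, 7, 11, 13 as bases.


Encode each element as an exponent of the corresponding prime:
  2^3 = 8
  3^4 = 81
  5^3 = 125
Product = 8 * 81 * 125 = 81000

81000


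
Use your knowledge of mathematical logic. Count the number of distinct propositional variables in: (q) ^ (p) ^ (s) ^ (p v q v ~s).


Identify each variable that appears in the formula.
Variables found: p, q, s
Count = 3

3


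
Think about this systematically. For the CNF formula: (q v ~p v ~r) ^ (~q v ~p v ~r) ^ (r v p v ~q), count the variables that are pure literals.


Check each variable for pure literal status:
p: mixed (not pure)
q: mixed (not pure)
r: mixed (not pure)
Pure literal count = 0

0


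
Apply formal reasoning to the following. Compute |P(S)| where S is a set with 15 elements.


The power set of a set with n elements has 2^n elements.
|P(S)| = 2^15 = 32768

32768


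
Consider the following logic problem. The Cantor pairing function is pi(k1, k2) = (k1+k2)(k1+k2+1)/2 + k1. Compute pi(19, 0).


k1 + k2 = 19
(k1+k2)(k1+k2+1)/2 = 19 * 20 / 2 = 190
pi = 190 + 19 = 209

209


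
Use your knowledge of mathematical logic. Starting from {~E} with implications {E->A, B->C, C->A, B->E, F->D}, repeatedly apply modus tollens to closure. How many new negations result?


Initial negated facts: {~E}
Apply modus tollens to closure:
  ~E and B->E  =>  ~B
Final negated: {~B, ~E}
New negations: {~B}
Count = 1

1


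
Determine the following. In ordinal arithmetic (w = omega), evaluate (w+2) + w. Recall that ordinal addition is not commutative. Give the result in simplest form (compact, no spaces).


Compute (w+2) + w.
Ordinal + is associative but NOT commutative; for finite n>0, n + w = w but w + n stays w+n.
(w+2) + w = w + (2+w) = w + w = w*2 (the finite tail 2 is absorbed by the right w).
Result = w*2

w*2


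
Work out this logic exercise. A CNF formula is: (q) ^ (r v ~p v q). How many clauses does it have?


A CNF formula is a conjunction of clauses.
Clauses are separated by ^.
Counting the conjuncts: 2 clauses.

2


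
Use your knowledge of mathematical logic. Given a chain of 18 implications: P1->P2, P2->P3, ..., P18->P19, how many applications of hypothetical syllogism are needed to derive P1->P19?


With 18 implications in a chain connecting 19 propositions:
P1->P2, P2->P3, ..., P18->P19
Steps needed = (number of implications) - 1 = 18 - 1 = 17

17


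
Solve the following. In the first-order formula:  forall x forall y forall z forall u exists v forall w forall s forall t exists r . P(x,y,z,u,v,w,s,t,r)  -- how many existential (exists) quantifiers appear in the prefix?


Quantifier prefix: forall x forall y forall z forall u exists v forall w forall s forall t exists r
Mark each quantifier type:
  U U U U E U U U E
Universal count = 7, Existential count = 2
Asked for existential (exists) quantifiers: 2

2


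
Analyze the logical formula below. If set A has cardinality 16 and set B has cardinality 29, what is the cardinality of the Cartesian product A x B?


The Cartesian product A x B contains all ordered pairs (a, b).
|A x B| = |A| * |B| = 16 * 29 = 464

464


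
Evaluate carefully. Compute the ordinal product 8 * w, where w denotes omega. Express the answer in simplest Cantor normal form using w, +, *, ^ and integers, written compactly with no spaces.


Compute 8 * w.
Ordinal * is associative and left-distributive over +, but NOT commutative; for finite n>1, n*w = w but w*n stays w*n.
For finite n>0, n * w = sup{n*k : k<w} = w. So 8 * w = w.
Result = w

w


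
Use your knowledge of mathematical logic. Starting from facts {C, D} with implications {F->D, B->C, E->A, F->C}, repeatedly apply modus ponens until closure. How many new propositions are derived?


Initial facts: {C, D}
Apply modus ponens to closure:
  (no implication fires)
Final known: {C, D}
New propositions: {(none)}
Count = 0

0


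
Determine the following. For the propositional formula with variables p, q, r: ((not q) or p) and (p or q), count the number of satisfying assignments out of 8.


Evaluate all 8 assignments for p, q, r:
p=0, q=0, r=0: 0
p=0, q=0, r=1: 0
p=0, q=1, r=0: 0
p=0, q=1, r=1: 0
p=1, q=0, r=0: 1
p=1, q=0, r=1: 1
p=1, q=1, r=0: 1
p=1, q=1, r=1: 1
Satisfying count = 4

4


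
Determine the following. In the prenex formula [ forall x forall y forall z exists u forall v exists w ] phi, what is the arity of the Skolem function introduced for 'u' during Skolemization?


Quantifier prefix: forall x forall y forall z exists u forall v exists w
'u' is existentially quantified at position 4.
Universal variables preceding it: x, y, z
Skolem function arity = 3

3


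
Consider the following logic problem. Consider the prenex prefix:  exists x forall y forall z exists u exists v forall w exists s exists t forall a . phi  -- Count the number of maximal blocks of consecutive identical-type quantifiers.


Quantifier-type sequence: E A A E E A E E A  (A=forall, E=exists)
Group into maximal same-type runs:
  Ex1 | Ax2 | Ex2 | Ax1 | Ex2 | Ax1
Number of blocks = 6

6


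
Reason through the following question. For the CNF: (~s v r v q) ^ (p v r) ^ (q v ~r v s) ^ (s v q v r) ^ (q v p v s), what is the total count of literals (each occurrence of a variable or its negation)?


Counting literals in each clause:
Clause 1: 3 literal(s)
Clause 2: 2 literal(s)
Clause 3: 3 literal(s)
Clause 4: 3 literal(s)
Clause 5: 3 literal(s)
Total = 14

14


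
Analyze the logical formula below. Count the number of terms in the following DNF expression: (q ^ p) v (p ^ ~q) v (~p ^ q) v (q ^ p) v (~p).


A DNF formula is a disjunction of terms (conjunctions).
Terms are separated by v.
Counting the disjuncts: 5 terms.

5


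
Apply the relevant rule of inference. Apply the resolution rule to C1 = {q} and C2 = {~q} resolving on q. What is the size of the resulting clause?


Remove q from C1 and ~q from C2.
C1 remainder: {}
C2 remainder: {}
Union (resolvent): {} (empty clause)
Resolvent has 0 literal(s).

0


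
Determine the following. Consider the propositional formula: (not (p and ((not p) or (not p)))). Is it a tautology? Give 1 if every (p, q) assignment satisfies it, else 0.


Check all 4 assignments:
p=0, q=0: 1
p=0, q=1: 1
p=1, q=0: 1
p=1, q=1: 1
Satisfying count = 4/4.
Tautology iff count = 4: yes.

1


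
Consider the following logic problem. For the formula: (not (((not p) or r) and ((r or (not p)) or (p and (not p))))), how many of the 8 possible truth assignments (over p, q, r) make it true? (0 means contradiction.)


Check all 8 assignments:
p=0, q=0, r=0: 0
p=0, q=0, r=1: 0
p=0, q=1, r=0: 0
p=0, q=1, r=1: 0
p=1, q=0, r=0: 1
p=1, q=0, r=1: 0
p=1, q=1, r=0: 1
p=1, q=1, r=1: 0
Count of True = 2

2


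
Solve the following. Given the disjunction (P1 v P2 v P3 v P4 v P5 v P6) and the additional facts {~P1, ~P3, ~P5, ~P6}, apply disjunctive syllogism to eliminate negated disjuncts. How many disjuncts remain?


Original disjuncts (6): P1, P2, P3, P4, P5, P6
Negated (eliminate): ~P1, ~P3, ~P5, ~P6
Remaining disjuncts: P2, P4
Count = 6 - 4 = 2

2


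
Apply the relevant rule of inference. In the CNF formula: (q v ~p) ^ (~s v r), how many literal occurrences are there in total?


Counting literals in each clause:
Clause 1: 2 literal(s)
Clause 2: 2 literal(s)
Total = 4

4


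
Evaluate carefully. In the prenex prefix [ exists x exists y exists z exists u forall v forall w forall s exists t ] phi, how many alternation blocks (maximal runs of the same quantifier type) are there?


Quantifier-type sequence: E E E E A A A E  (A=forall, E=exists)
Group into maximal same-type runs:
  Ex4 | Ax3 | Ex1
Number of blocks = 3

3


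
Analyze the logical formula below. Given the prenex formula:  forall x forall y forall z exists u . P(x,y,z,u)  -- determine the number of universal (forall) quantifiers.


Quantifier prefix: forall x forall y forall z exists u
Mark each quantifier type:
  U U U E
Universal count = 3, Existential count = 1
Asked for universal (forall) quantifiers: 3

3


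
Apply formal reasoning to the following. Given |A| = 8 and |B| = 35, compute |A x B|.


The Cartesian product A x B contains all ordered pairs (a, b).
|A x B| = |A| * |B| = 8 * 35 = 280

280


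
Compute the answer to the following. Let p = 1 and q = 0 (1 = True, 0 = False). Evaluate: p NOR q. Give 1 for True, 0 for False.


p = 1, q = 0
Operation: p NOR q
Evaluate: 1 NOR 0 = 0

0


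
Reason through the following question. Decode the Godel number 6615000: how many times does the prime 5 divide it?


Factorize 6615000 by dividing by 5 repeatedly.
Division steps: 5 divides 6615000 exactly 4 time(s).
Exponent of 5 = 4

4


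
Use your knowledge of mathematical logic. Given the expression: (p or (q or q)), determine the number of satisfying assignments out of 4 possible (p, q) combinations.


Check all 4 assignments:
p=0, q=0: 0
p=0, q=1: 1
p=1, q=0: 1
p=1, q=1: 1
Count of True = 3

3


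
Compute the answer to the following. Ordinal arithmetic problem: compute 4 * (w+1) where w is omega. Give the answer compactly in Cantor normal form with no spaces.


Compute 4 * (w+1).
Ordinal * is associative and left-distributive over +, but NOT commutative; for finite n>1, n*w = w but w*n stays w*n.
By left-distributivity: 4 * (w+1) = 4*w + 4*1 = w + 4 = w+4.
Result = w+4

w+4


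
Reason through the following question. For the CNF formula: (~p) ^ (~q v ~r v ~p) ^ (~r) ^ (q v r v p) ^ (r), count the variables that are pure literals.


Check each variable for pure literal status:
p: mixed (not pure)
q: mixed (not pure)
r: mixed (not pure)
Pure literal count = 0

0


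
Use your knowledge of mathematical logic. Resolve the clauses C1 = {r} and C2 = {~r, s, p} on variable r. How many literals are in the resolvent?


Remove r from C1 and ~r from C2.
C1 remainder: {}
C2 remainder: {s, p}
Union (resolvent): {p, s}
Resolvent has 2 literal(s).

2


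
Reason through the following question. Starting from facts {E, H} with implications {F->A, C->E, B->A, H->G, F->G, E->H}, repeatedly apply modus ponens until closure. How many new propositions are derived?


Initial facts: {E, H}
Apply modus ponens to closure:
  H and H->G  =>  G
Final known: {E, G, H}
New propositions: {G}
Count = 1

1


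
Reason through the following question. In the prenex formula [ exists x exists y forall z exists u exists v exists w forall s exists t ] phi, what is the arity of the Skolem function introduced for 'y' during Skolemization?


Quantifier prefix: exists x exists y forall z exists u exists v exists w forall s exists t
'y' is existentially quantified at position 2.
No universal quantifiers precede it.
Skolem function arity = 0 (a Skolem constant)

0


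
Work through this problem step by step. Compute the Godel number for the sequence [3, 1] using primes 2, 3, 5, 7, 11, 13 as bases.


Encode each element as an exponent of the corresponding prime:
  2^3 = 8
  3^1 = 3
Product = 8 * 3 = 24

24


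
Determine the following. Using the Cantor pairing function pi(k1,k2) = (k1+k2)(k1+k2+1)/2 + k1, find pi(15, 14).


k1 + k2 = 29
(k1+k2)(k1+k2+1)/2 = 29 * 30 / 2 = 435
pi = 435 + 15 = 450

450


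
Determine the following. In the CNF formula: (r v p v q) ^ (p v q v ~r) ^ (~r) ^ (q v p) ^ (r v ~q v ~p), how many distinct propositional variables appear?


Identify each variable that appears in the formula.
Variables found: p, q, r
Count = 3

3


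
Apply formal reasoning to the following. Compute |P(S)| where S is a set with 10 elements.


The power set of a set with n elements has 2^n elements.
|P(S)| = 2^10 = 1024

1024


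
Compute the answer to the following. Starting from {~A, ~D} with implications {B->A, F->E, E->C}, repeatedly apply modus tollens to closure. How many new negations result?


Initial negated facts: {~A, ~D}
Apply modus tollens to closure:
  ~A and B->A  =>  ~B
Final negated: {~A, ~B, ~D}
New negations: {~B}
Count = 1

1


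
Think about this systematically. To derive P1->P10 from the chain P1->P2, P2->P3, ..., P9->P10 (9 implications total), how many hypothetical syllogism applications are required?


With 9 implications in a chain connecting 10 propositions:
P1->P2, P2->P3, ..., P9->P10
Steps needed = (number of implications) - 1 = 9 - 1 = 8

8


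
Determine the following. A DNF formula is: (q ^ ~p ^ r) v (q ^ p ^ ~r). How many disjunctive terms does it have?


A DNF formula is a disjunction of terms (conjunctions).
Terms are separated by v.
Counting the disjuncts: 2 terms.

2


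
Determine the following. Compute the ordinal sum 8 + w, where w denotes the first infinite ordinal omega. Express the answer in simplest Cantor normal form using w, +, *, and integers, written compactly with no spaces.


Compute 8 + w.
Ordinal + is associative but NOT commutative; for finite n>0, n + w = w but w + n stays w+n.
Any finite left addend is absorbed by w on the right: 8 + w = w.
Result = w

w


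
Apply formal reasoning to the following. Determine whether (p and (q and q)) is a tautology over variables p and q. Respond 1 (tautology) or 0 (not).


Check all 4 assignments:
p=0, q=0: 0
p=0, q=1: 0
p=1, q=0: 0
p=1, q=1: 1
Satisfying count = 1/4.
Tautology iff count = 4: no.

0


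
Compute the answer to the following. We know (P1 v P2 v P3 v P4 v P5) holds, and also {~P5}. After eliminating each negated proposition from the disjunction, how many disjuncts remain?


Original disjuncts (5): P1, P2, P3, P4, P5
Negated (eliminate): ~P5
Remaining disjuncts: P1, P2, P3, P4
Count = 5 - 1 = 4

4


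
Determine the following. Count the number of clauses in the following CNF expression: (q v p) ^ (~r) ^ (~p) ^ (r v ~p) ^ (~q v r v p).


A CNF formula is a conjunction of clauses.
Clauses are separated by ^.
Counting the conjuncts: 5 clauses.

5


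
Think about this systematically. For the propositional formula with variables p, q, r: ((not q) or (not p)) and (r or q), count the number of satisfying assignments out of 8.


Evaluate all 8 assignments for p, q, r:
p=0, q=0, r=0: 0
p=0, q=0, r=1: 1
p=0, q=1, r=0: 1
p=0, q=1, r=1: 1
p=1, q=0, r=0: 0
p=1, q=0, r=1: 1
p=1, q=1, r=0: 0
p=1, q=1, r=1: 0
Satisfying count = 4

4


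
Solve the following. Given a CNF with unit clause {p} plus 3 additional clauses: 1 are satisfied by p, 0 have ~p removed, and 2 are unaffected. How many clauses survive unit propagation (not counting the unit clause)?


Satisfied (removed): 1
Shortened (remain): 0
Unchanged (remain): 2
Remaining = 0 + 2 = 2

2


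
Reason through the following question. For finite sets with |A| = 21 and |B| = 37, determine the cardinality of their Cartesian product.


The Cartesian product A x B contains all ordered pairs (a, b).
|A x B| = |A| * |B| = 21 * 37 = 777

777


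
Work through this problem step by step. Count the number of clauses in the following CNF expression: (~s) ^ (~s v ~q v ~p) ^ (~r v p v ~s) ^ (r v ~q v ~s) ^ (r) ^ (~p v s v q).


A CNF formula is a conjunction of clauses.
Clauses are separated by ^.
Counting the conjuncts: 6 clauses.

6


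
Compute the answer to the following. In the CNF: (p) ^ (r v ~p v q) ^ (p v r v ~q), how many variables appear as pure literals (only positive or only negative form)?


Check each variable for pure literal status:
p: mixed (not pure)
q: mixed (not pure)
r: pure positive
Pure literal count = 1

1


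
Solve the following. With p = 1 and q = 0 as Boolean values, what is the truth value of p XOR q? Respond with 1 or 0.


p = 1, q = 0
Operation: p XOR q
Evaluate: 1 XOR 0 = 1

1


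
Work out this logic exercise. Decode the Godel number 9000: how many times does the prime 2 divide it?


Factorize 9000 by dividing by 2 repeatedly.
Division steps: 2 divides 9000 exactly 3 time(s).
Exponent of 2 = 3

3


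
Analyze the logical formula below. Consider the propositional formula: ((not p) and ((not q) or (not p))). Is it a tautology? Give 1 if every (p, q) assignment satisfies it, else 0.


Check all 4 assignments:
p=0, q=0: 1
p=0, q=1: 1
p=1, q=0: 0
p=1, q=1: 0
Satisfying count = 2/4.
Tautology iff count = 4: no.

0


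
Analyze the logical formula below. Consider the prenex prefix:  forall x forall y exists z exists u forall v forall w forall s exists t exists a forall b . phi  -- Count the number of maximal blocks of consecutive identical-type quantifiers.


Quantifier-type sequence: A A E E A A A E E A  (A=forall, E=exists)
Group into maximal same-type runs:
  Ax2 | Ex2 | Ax3 | Ex2 | Ax1
Number of blocks = 5

5


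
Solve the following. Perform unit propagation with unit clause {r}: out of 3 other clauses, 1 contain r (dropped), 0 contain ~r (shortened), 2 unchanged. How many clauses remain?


Satisfied (removed): 1
Shortened (remain): 0
Unchanged (remain): 2
Remaining = 0 + 2 = 2

2


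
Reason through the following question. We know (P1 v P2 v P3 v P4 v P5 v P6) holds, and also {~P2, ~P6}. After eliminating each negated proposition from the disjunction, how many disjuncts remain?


Original disjuncts (6): P1, P2, P3, P4, P5, P6
Negated (eliminate): ~P2, ~P6
Remaining disjuncts: P1, P3, P4, P5
Count = 6 - 2 = 4

4


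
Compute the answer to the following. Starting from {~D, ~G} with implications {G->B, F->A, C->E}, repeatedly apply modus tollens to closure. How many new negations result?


Initial negated facts: {~D, ~G}
Apply modus tollens to closure:
  (no implication fires)
Final negated: {~D, ~G}
New negations: {(none)}
Count = 0

0


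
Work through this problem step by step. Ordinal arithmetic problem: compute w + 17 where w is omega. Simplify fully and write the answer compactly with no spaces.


Compute w + 17.
Ordinal + is associative but NOT commutative; for finite n>0, n + w = w but w + n stays w+n.
w + 17 is already in normal form (a successor ordinal beyond w).
Result = w+17

w+17


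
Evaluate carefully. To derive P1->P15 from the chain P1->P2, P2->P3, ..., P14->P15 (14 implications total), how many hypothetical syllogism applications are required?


With 14 implications in a chain connecting 15 propositions:
P1->P2, P2->P3, ..., P14->P15
Steps needed = (number of implications) - 1 = 14 - 1 = 13

13
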